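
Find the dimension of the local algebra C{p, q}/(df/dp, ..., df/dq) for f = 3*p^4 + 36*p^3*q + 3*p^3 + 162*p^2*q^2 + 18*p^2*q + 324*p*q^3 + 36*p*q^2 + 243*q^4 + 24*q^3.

6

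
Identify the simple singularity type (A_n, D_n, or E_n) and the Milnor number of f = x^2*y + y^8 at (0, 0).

The Hessian of f at 0 has rank 0. Corank 2; j^3 = x^2*y has shape L^2 M (L != M), so D-series; mu = 9 gives D_9.

Type D9, Milnor number mu = 9.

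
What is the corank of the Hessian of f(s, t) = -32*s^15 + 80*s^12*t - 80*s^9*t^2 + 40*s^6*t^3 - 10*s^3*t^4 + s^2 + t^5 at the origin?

1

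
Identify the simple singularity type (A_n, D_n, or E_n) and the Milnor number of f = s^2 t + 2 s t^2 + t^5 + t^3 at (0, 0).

The Hessian of f at 0 is [[0, 0], [0, 0]] with rank 0, so corank 2. A Groebner basis of the Jacobian ideal J(f) in C{s,t} is {s^2/5 + t^4 - t^2/5, s^3 + t^3, s*t + t^2}; counting standard monomials gives mu = 6. Corank 2; j^3 = t*(s + t)^2 has shape L^2 M (L != M), so D-series; mu = 6 gives D_6.

Type D_{6}, Milnor number mu = 6.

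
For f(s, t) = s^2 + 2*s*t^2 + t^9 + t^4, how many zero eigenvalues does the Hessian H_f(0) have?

1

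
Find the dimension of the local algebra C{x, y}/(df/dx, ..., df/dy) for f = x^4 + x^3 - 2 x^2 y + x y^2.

5

The Hessian of f at 0 has rank 0. Corank 2; j^3 = x*(x - y)^2 has shape L^2 M (L != M), so D-series; mu = 5 gives D_5.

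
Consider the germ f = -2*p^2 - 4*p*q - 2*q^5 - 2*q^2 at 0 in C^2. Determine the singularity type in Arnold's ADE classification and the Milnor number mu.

Type A_{4}, Milnor number mu = 4.

The Hessian of f at 0 is [[-4, -4], [-4, -4]] with rank 1, so corank 1. A Groebner basis of the Jacobian ideal J(f) in C{p,q} is {q^4, p + q}; counting standard monomials gives mu = 4. Corank 1: A-series; mu = 4 gives A_4.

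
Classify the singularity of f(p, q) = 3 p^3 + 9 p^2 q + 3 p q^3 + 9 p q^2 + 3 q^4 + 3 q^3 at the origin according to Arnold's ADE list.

The Hessian of f at 0 has rank 0. Corank 2; j^3 = 3*(p + q)^3 is a perfect cube, so E-series; the 4-jet and mu = 7 give E_7.

E7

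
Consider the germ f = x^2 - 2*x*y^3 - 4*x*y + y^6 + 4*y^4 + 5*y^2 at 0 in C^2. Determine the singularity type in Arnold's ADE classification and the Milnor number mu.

Type A1, Milnor number mu = 1.

The Hessian of f at 0 has rank 2. Corank 0: nondegenerate Morse point, so A_1.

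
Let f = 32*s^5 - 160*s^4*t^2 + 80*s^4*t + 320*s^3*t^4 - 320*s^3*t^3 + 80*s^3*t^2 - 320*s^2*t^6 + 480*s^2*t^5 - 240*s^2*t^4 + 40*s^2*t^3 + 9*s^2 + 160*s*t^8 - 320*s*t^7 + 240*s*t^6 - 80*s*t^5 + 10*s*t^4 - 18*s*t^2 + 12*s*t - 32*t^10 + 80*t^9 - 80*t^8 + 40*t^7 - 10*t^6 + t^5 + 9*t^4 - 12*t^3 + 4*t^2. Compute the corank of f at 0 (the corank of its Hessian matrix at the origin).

The Hessian at 0 is [[18, 12], [12, 8]] of rank 1; hence corank 1.

1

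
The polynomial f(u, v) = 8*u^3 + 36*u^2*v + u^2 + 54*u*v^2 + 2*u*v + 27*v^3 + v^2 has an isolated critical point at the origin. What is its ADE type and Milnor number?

The Hessian of f at 0 has rank 1. Corank 1: A-series; mu = 2 gives A_2.

Type A2, Milnor number mu = 2.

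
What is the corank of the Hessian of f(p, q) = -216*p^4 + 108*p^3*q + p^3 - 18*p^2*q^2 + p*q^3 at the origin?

2

The Hessian at 0 is [[0, 0], [0, 0]] of rank 0; hence corank 2.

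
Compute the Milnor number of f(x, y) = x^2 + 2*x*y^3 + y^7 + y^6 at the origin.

The Hessian of f at 0 is [[2, 0], [0, 0]] with rank 1, so corank 1. A Groebner basis of the Jacobian ideal J(f) in C{x,y} is {x + y^3, x^2}; counting standard monomials gives mu = 6. Corank 1: A-series; mu = 6 gives A_6.

6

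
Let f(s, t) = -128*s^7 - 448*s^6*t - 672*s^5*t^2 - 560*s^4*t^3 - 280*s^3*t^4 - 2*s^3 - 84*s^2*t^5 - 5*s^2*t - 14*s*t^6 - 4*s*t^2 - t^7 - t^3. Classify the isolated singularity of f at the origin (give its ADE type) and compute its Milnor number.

The Hessian of f at 0 is [[0, 0], [0, 0]] with rank 0, so corank 2. A Groebner basis of the Jacobian ideal J(f) in C{s,t} is {s*t/14 + t^6 + t^2/14, s*t^2 + t^3, s^2 + 3*s*t/2 + t^2/2}; counting standard monomials gives mu = 8. Corank 2; j^3 = -(s + t)^2*(2*s + t) has shape L^2 M (L != M), so D-series; mu = 8 gives D_8.

Type D8, Milnor number mu = 8.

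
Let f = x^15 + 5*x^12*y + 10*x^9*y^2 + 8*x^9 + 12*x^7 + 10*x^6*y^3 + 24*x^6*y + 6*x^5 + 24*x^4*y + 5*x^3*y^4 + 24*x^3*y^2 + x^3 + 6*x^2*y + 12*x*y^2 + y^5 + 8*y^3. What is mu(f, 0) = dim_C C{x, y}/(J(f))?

8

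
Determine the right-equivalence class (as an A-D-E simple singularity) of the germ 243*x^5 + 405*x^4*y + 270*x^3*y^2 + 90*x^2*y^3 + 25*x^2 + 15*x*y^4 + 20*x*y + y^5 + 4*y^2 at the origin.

The Hessian of f at 0 is [[50, 20], [20, 8]] with rank 1, so corank 1. A Groebner basis of the Jacobian ideal J(f) in C{x,y} is {y^4, x + 2*y/5}; counting standard monomials gives mu = 4. Corank 1: A-series; mu = 4 gives A_4.

A4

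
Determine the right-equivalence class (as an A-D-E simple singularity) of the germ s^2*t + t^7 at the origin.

D_8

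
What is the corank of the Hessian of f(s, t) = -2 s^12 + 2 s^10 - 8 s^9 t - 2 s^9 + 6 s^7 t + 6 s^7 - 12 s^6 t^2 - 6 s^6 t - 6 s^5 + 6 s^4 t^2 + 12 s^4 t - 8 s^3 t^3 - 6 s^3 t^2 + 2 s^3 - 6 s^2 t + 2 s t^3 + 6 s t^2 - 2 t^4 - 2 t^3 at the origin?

2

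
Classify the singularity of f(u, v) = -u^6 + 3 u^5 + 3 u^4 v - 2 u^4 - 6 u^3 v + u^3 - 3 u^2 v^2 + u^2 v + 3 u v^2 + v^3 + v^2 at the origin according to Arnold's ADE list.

A_2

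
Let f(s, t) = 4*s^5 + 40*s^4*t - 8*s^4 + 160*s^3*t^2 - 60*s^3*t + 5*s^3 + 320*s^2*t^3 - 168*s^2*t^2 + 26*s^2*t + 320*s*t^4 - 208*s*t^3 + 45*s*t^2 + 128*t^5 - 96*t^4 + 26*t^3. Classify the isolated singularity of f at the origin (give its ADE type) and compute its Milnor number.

The Hessian of f at 0 is [[0, 0], [0, 0]] with rank 0, so corank 2. A Groebner basis of the Jacobian ideal J(f) in C{s,t} is {t^3, s^2 + 3*t^2, s*t}; counting standard monomials gives mu = 4. Corank 2; j^3 = (s + 2*t)*(5*s^2 + 16*s*t + 13*t^2) splits into three distinct lines over C (the quadratic factor has nonzero discriminant), so D_4.

Type D_{4}, Milnor number mu = 4.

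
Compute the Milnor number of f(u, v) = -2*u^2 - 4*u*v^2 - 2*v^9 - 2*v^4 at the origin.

The Hessian of f at 0 has rank 1. Corank 1: A-series; mu = 8 gives A_8.

8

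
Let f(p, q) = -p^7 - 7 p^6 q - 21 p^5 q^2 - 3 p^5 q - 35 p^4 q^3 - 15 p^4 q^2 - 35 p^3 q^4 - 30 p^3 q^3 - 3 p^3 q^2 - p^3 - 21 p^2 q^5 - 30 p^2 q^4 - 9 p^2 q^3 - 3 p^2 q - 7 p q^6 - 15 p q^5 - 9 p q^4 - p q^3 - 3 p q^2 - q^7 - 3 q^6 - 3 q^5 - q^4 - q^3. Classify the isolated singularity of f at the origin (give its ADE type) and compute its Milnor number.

Type E7, Milnor number mu = 7.

The Hessian of f at 0 has rank 0. Corank 2; j^3 = -(p + q)^3 is a perfect cube, so E-series; the 4-jet and mu = 7 give E_7.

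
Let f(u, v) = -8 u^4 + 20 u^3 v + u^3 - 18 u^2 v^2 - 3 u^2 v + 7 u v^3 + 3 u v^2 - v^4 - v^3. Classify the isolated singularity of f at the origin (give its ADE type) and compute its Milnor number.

Type E_{7}, Milnor number mu = 7.

The Hessian of f at 0 is [[0, 0], [0, 0]] with rank 0, so corank 2. A Groebner basis of the Jacobian ideal J(f) in C{u,v} is {3*u^2/4 - 3*u*v/2 + v^4 - v^3/4 + 3*v^2/4, u^3 - 9*u^2/4 + 9*u*v/2 - v^3/4 - 9*v^2/4, u^2*v - 7*u^2/4 + 7*u*v/2 - 5*v^3/12 - 7*v^2/4, -u^2 + u*v^2 + 2*u*v - 2*v^3/3 - v^2}; counting standard monomials gives mu = 7. Corank 2; j^3 = (u - v)^3 is a perfect cube, so E-series; the 4-jet and mu = 7 give E_7.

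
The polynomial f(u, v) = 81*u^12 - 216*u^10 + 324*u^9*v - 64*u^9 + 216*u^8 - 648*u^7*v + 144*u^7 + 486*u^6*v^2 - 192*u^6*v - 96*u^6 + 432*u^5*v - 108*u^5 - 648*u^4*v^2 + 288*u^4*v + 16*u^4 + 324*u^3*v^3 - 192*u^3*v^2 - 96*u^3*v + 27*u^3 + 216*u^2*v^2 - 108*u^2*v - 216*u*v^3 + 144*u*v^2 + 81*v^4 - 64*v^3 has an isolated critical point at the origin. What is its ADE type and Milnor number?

Type E_{6}, Milnor number mu = 6.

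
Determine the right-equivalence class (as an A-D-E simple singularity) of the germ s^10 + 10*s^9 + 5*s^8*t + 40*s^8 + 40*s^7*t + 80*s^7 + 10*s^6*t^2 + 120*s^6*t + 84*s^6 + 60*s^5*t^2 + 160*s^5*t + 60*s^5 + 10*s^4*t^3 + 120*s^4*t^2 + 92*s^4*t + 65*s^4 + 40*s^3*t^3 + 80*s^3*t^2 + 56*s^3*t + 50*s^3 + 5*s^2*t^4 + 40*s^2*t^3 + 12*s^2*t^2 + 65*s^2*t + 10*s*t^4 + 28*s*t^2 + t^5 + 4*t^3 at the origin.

D_{6}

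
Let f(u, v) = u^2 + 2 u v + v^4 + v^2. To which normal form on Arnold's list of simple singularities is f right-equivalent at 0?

The Hessian of f at 0 is [[2, 2], [2, 2]] with rank 1, so corank 1. A Groebner basis of the Jacobian ideal J(f) in C{u,v} is {v^3, u + v}; counting standard monomials gives mu = 3. Corank 1: A-series; mu = 3 gives A_3.

A_3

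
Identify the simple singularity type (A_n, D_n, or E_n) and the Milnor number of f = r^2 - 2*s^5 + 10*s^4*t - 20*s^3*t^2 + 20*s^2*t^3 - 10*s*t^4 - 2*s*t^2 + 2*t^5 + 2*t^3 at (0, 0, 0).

Type D6, Milnor number mu = 6.

The Hessian of f at 0 has rank 1. Corank 2; j^3 = -2*t^2*(s - t) has shape L^2 M (L != M), so D-series; mu = 6 gives D_6.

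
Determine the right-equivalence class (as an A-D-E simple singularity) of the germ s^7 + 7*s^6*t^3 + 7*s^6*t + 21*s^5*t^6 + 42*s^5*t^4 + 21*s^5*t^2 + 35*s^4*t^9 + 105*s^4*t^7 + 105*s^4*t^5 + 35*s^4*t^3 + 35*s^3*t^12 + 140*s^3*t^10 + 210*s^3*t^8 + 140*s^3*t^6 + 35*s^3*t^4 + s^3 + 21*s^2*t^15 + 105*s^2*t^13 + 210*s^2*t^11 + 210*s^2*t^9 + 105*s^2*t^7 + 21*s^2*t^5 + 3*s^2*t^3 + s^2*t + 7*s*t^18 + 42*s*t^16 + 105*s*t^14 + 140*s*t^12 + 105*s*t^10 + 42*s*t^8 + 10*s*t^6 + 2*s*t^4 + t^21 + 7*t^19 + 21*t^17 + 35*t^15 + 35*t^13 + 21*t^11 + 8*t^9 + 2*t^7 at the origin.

D8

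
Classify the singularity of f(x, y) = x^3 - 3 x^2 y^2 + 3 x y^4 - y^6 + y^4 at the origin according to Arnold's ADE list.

E6

The Hessian of f at 0 is [[0, 0], [0, 0]] with rank 0, so corank 2. A Groebner basis of the Jacobian ideal J(f) in C{x,y} is {x^3, x^2*y, -x^2/2 + x*y^2, y^3}; counting standard monomials gives mu = 6. Corank 2; j^3 = x^3 is a perfect cube, so E-series; the 4-jet and mu = 6 give E_6.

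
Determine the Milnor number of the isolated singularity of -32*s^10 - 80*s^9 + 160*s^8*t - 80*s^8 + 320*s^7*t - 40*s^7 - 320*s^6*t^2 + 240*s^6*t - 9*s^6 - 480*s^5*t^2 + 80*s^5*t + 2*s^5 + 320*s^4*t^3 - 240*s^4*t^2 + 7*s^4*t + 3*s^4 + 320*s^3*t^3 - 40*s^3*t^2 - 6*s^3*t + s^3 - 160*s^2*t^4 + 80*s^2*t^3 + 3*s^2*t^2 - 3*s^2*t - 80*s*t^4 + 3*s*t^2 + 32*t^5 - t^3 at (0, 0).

The Hessian of f at 0 has rank 0. Corank 2; j^3 = (s - t)^3 is a perfect cube, so E-series; the 5-jet and mu = 8 give E_8.

8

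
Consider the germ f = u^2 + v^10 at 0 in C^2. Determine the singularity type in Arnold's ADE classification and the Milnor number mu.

The Hessian of f at 0 has rank 1. Corank 1: A-series; mu = 9 gives A_9.

Type A9, Milnor number mu = 9.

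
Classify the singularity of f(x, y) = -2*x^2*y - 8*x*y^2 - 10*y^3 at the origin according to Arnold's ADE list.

D4

The Hessian of f at 0 has rank 0. Corank 2; j^3 = -2*y*(x^2 + 4*x*y + 5*y^2) splits into three distinct lines over C (the quadratic factor has nonzero discriminant), so D_4.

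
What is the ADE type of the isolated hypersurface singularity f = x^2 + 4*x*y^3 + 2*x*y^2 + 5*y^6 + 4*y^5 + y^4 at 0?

The Hessian of f at 0 has rank 1. Corank 1: A-series; mu = 5 gives A_5.

A_{5}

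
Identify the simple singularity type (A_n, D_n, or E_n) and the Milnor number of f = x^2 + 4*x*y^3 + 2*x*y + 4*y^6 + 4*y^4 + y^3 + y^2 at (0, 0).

The Hessian of f at 0 has rank 1. Corank 1: A-series; mu = 2 gives A_2.

Type A2, Milnor number mu = 2.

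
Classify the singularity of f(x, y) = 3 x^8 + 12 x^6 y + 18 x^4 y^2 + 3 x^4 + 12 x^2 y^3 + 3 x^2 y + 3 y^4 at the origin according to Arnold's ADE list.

D_{5}

The Hessian of f at 0 has rank 0. Corank 2; j^3 = 3*x^2*y has shape L^2 M (L != M), so D-series; mu = 5 gives D_5.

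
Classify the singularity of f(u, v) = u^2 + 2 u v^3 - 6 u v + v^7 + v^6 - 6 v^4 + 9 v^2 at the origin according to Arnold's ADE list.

The Hessian of f at 0 is [[2, -6], [-6, 18]] with rank 1, so corank 1. A Groebner basis of the Jacobian ideal J(f) in C{u,v} is {u + v^3 - 3*v, u^2 - 6*u*v + 9*v^2}; counting standard monomials gives mu = 6. Corank 1: A-series; mu = 6 gives A_6.

A_6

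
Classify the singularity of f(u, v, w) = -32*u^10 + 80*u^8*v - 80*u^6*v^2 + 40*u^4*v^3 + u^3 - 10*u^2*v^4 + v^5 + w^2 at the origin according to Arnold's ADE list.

The Hessian of f at 0 has rank 1. Corank 2; j^3 = u^3 is a perfect cube, so E-series; the 5-jet and mu = 8 give E_8.

E_8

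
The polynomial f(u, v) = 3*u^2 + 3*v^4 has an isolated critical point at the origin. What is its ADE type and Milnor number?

The Hessian of f at 0 is [[6, 0], [0, 0]] with rank 1, so corank 1. A Groebner basis of the Jacobian ideal J(f) in C{u,v} is {v^3, u}; counting standard monomials gives mu = 3. Corank 1: A-series; mu = 3 gives A_3.

Type A_3, Milnor number mu = 3.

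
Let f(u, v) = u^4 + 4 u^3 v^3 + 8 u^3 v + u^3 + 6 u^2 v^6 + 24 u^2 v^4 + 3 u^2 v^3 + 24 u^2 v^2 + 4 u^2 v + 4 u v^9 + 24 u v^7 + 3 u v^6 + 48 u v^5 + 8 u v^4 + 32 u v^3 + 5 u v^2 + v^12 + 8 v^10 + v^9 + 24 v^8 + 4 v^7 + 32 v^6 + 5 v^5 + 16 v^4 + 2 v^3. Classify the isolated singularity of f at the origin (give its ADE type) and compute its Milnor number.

The Hessian of f at 0 has rank 0. Corank 2; j^3 = (u + v)^2*(u + 2*v) has shape L^2 M (L != M), so D-series; mu = 5 gives D_5.

Type D_{5}, Milnor number mu = 5.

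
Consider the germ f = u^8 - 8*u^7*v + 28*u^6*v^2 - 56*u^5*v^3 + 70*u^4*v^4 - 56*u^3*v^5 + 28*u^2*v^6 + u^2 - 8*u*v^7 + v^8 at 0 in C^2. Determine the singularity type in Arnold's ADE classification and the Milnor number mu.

Type A7, Milnor number mu = 7.

The Hessian of f at 0 has rank 1. Corank 1: A-series; mu = 7 gives A_7.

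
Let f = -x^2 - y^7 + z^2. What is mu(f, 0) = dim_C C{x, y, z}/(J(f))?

6

The Hessian of f at 0 is [[-2, 0, 0], [0, 0, 0], [0, 0, 2]] with rank 2, so corank 1. A Groebner basis of the Jacobian ideal J(f) in C{x,y,z} is {y^6, x, z}; counting standard monomials gives mu = 6. Corank 1: A-series; mu = 6 gives A_6.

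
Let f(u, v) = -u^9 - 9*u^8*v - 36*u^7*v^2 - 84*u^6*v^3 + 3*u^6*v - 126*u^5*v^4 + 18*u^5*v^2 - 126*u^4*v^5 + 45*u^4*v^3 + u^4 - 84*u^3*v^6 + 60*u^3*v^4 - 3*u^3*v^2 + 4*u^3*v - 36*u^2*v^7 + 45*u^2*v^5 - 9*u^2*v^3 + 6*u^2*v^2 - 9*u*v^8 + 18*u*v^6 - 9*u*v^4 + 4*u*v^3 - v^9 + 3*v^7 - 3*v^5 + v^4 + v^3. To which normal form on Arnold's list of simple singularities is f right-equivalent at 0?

E6

The Hessian of f at 0 is [[0, 0], [0, 0]] with rank 0, so corank 2. A Groebner basis of the Jacobian ideal J(f) in C{u,v} is {u^3 + 3*u^2*v, v^2}; counting standard monomials gives mu = 6. Corank 2; j^3 = v^3 is a perfect cube, so E-series; the 4-jet and mu = 6 give E_6.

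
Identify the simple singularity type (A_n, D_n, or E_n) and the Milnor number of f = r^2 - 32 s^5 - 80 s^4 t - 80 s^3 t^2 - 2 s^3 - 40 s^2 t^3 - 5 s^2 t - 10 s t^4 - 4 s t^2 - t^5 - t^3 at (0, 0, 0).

Type D_{6}, Milnor number mu = 6.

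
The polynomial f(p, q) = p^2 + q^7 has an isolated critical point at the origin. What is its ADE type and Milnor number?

Type A_6, Milnor number mu = 6.

The Hessian of f at 0 is [[2, 0], [0, 0]] with rank 1, so corank 1. A Groebner basis of the Jacobian ideal J(f) in C{p,q} is {q^6, p}; counting standard monomials gives mu = 6. Corank 1: A-series; mu = 6 gives A_6.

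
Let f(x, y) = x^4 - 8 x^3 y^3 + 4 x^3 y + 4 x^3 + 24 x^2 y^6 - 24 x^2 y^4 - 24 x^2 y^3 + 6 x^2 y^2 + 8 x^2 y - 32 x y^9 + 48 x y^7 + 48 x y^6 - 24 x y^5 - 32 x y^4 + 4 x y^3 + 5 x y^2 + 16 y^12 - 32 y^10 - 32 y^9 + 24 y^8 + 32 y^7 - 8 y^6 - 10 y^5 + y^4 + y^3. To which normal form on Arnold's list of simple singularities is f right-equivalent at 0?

D5

The Hessian of f at 0 has rank 0. Corank 2; j^3 = (x + y)*(2*x + y)^2 has shape L^2 M (L != M), so D-series; mu = 5 gives D_5.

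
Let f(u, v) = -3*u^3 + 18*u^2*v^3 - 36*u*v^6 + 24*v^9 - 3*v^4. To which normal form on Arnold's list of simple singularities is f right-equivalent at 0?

E_{6}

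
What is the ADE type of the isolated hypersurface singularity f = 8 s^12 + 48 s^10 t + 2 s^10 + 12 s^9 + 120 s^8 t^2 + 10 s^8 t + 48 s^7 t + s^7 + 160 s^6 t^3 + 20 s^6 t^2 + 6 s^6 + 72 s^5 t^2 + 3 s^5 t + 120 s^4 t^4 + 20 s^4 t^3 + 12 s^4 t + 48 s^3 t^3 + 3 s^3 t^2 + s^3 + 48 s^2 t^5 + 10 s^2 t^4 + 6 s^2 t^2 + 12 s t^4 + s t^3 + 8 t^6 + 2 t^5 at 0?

The Hessian of f at 0 has rank 0. Corank 2; j^3 = s^3 is a perfect cube, so E-series; the 4-jet and mu = 7 give E_7.

E_{7}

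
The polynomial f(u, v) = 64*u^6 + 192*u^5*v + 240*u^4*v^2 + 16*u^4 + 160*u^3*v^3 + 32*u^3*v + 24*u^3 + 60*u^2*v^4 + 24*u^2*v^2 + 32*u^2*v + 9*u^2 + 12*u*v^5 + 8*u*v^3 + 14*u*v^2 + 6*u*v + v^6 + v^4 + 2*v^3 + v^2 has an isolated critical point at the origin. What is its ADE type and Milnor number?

The Hessian of f at 0 is [[18, 6], [6, 2]] with rank 1, so corank 1. A Groebner basis of the Jacobian ideal J(f) in C{u,v} is {u*v^2 - 54*u*v - 405*u/4 - 87*v^2/4 - 135*v/4, 135*u*v + 243*u + v^3 + 54*v^2 + 81*v, u^2 + u*v + 3*u/4 + v^2/4 + v/4}; counting standard monomials gives mu = 5. Corank 1: A-series; mu = 5 gives A_5.

Type A5, Milnor number mu = 5.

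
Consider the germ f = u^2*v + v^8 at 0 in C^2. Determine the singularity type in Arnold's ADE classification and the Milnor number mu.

Type D_{9}, Milnor number mu = 9.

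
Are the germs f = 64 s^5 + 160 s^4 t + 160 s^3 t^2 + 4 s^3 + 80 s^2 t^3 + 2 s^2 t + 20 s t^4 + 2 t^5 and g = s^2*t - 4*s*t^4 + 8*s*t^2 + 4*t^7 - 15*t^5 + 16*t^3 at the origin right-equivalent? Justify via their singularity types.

Yes.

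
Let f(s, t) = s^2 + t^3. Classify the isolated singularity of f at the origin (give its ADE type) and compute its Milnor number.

The Hessian of f at 0 is [[2, 0], [0, 0]] with rank 1, so corank 1. A Groebner basis of the Jacobian ideal J(f) in C{s,t} is {t^2, s}; counting standard monomials gives mu = 2. Corank 1: A-series; mu = 2 gives A_2.

Type A2, Milnor number mu = 2.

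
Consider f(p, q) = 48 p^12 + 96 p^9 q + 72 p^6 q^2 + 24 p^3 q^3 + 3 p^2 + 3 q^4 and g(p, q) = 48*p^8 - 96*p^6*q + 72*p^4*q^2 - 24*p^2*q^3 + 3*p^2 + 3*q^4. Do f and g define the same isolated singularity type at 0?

Yes.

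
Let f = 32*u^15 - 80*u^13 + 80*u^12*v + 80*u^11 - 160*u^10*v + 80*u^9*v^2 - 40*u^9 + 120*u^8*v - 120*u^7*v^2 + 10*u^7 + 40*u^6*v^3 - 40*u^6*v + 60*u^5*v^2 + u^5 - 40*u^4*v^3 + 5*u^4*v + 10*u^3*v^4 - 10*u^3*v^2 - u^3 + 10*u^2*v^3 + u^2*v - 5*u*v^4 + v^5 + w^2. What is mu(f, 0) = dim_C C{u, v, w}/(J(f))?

6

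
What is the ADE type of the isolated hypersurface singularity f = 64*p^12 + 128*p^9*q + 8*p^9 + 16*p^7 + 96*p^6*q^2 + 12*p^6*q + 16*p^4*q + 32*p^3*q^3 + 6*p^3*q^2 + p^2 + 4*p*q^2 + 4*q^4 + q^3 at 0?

The Hessian of f at 0 has rank 1. Corank 1: A-series; mu = 2 gives A_2.

A_{2}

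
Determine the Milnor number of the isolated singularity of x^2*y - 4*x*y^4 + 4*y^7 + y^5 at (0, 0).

6

The Hessian of f at 0 is [[0, 0], [0, 0]] with rank 0, so corank 2. A Groebner basis of the Jacobian ideal J(f) in C{x,y} is {-x*y/2 + y^4, x*y^2, x^2 + 5*x*y/2}; counting standard monomials gives mu = 6. Corank 2; j^3 = x^2*y has shape L^2 M (L != M), so D-series; mu = 6 gives D_6.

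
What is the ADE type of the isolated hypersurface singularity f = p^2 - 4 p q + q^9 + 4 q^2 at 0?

A_{8}

The Hessian of f at 0 has rank 1. Corank 1: A-series; mu = 8 gives A_8.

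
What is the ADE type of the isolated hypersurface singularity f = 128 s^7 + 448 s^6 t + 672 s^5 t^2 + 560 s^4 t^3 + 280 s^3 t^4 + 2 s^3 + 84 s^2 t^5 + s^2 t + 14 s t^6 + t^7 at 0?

The Hessian of f at 0 has rank 0. Corank 2; j^3 = s^2*(2*s + t) has shape L^2 M (L != M), so D-series; mu = 8 gives D_8.

D_{8}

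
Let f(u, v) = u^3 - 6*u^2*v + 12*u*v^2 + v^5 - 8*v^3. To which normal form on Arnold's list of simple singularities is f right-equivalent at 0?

E8

The Hessian of f at 0 has rank 0. Corank 2; j^3 = (u - 2*v)^3 is a perfect cube, so E-series; the 5-jet and mu = 8 give E_8.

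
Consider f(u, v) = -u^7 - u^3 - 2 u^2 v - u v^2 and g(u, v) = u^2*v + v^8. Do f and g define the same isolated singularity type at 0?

The Hessian of f at 0 has rank 0. Corank 2; j^3 = -u*(u + v)^2 has shape L^2 M (L != M), so D-series; mu = 8 gives D_8. The Hessian of g at 0 has rank 0. Corank 2; j^3 = u^2*v has shape L^2 M (L != M), so D-series; mu = 9 gives D_9. f is D_8 but g is D_9, hence not right-equivalent.

No.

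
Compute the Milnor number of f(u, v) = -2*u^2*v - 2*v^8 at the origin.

9

The Hessian of f at 0 has rank 0. Corank 2; j^3 = -2*u^2*v has shape L^2 M (L != M), so D-series; mu = 9 gives D_9.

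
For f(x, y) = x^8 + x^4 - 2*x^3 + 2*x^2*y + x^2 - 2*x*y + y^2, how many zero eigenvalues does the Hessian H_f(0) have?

1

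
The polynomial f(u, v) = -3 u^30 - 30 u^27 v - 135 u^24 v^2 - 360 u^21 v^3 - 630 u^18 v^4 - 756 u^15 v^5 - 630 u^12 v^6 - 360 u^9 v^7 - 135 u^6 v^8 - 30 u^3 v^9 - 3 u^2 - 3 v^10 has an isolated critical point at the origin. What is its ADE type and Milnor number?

Type A9, Milnor number mu = 9.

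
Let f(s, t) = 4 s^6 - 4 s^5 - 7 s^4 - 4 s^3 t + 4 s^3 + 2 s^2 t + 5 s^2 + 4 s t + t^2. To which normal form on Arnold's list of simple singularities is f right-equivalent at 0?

A_{1}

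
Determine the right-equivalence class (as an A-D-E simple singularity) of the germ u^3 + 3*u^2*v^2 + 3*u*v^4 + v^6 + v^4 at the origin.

E_6

The Hessian of f at 0 is [[0, 0], [0, 0]] with rank 0, so corank 2. A Groebner basis of the Jacobian ideal J(f) in C{u,v} is {u^3, u^2*v, u^2/2 + u*v^2, v^3}; counting standard monomials gives mu = 6. Corank 2; j^3 = u^3 is a perfect cube, so E-series; the 4-jet and mu = 6 give E_6.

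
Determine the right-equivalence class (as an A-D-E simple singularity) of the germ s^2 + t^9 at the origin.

A8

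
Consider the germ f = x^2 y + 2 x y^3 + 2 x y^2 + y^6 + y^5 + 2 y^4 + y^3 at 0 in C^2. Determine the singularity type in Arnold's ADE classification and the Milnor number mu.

Type D_{7}, Milnor number mu = 7.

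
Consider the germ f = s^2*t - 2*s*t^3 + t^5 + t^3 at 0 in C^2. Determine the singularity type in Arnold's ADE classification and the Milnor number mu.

Type D_4, Milnor number mu = 4.

The Hessian of f at 0 has rank 0. Corank 2; j^3 = t*(s^2 + t^2) splits into three distinct lines over C (the quadratic factor has nonzero discriminant), so D_4.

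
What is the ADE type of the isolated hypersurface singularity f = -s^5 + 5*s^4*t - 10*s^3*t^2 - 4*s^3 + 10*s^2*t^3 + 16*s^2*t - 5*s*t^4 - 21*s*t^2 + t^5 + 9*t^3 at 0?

The Hessian of f at 0 has rank 0. Corank 2; j^3 = -(s - t)*(2*s - 3*t)^2 has shape L^2 M (L != M), so D-series; mu = 6 gives D_6.

D_{6}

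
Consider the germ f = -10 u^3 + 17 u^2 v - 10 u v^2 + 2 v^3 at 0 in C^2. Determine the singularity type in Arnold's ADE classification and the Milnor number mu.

The Hessian of f at 0 has rank 0. Corank 2; j^3 = -(2*u - v)*(5*u^2 - 6*u*v + 2*v^2) splits into three distinct lines over C (the quadratic factor has nonzero discriminant), so D_4.

Type D_4, Milnor number mu = 4.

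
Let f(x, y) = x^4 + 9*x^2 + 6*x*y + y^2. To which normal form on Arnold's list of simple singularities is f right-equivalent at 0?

A3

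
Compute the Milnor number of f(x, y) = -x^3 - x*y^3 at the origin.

The Hessian of f at 0 has rank 0. Corank 2; j^3 = -x^3 is a perfect cube, so E-series; the 4-jet and mu = 7 give E_7.

7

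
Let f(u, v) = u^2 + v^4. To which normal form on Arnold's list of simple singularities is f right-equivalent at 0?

A_{3}

The Hessian of f at 0 has rank 1. Corank 1: A-series; mu = 3 gives A_3.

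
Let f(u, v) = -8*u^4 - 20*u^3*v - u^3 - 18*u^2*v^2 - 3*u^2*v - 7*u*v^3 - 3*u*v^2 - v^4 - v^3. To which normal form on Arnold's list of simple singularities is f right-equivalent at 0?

The Hessian of f at 0 has rank 0. Corank 2; j^3 = -(u + v)^3 is a perfect cube, so E-series; the 4-jet and mu = 7 give E_7.

E7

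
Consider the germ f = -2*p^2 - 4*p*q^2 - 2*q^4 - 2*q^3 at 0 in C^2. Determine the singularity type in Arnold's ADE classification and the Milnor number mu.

The Hessian of f at 0 is [[-4, 0], [0, 0]] with rank 1, so corank 1. A Groebner basis of the Jacobian ideal J(f) in C{p,q} is {q^2, p}; counting standard monomials gives mu = 2. Corank 1: A-series; mu = 2 gives A_2.

Type A_2, Milnor number mu = 2.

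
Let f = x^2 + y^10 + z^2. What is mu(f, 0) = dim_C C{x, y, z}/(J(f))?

9

The Hessian of f at 0 has rank 2. Corank 1: A-series; mu = 9 gives A_9.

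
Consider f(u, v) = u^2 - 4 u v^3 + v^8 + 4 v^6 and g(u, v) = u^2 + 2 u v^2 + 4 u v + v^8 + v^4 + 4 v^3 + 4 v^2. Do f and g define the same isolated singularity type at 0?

The Hessian of f at 0 is [[2, 0], [0, 0]] with rank 1, so corank 1. A Groebner basis of the Jacobian ideal J(f) in C{u,v} is {u^3, u^2*v, -u/2 + v^3}; counting standard monomials gives mu = 7. Corank 1: A-series; mu = 7 gives A_7. The Hessian of g at 0 is [[2, 4], [4, 8]] with rank 1, so corank 1. A Groebner basis of the Jacobian ideal J(g) in C{u,v} is {u^4 + 24*u^3 + 112*u^2*v - 176*u^2 - 448*u*v + 192*u + 384*v, u^3*v - 6*u^3 - 24*u^2*v + 32*u^2 + 80*u*v - 32*u - 64*v, u + v^2 + 2*v}; counting standard monomials gives mu = 7. Corank 1: A-series; mu = 7 gives A_7. Both have type A_7, hence right-equivalent.

Yes.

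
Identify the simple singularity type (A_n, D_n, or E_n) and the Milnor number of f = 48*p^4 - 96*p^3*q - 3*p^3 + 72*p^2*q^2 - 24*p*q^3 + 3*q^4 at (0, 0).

The Hessian of f at 0 is [[0, 0], [0, 0]] with rank 0, so corank 2. A Groebner basis of the Jacobian ideal J(f) in C{p,q} is {q^4, p*q^2 - q^3/6, p^2}; counting standard monomials gives mu = 6. Corank 2; j^3 = -3*p^3 is a perfect cube, so E-series; the 4-jet and mu = 6 give E_6.

Type E_{6}, Milnor number mu = 6.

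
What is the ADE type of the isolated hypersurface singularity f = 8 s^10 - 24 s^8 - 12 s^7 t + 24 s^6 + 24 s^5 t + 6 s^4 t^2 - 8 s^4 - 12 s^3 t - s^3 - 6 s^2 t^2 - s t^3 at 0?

E7

The Hessian of f at 0 has rank 0. Corank 2; j^3 = -s^3 is a perfect cube, so E-series; the 4-jet and mu = 7 give E_7.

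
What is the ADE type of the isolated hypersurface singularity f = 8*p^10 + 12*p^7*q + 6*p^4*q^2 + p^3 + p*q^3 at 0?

The Hessian of f at 0 has rank 0. Corank 2; j^3 = p^3 is a perfect cube, so E-series; the 4-jet and mu = 7 give E_7.

E7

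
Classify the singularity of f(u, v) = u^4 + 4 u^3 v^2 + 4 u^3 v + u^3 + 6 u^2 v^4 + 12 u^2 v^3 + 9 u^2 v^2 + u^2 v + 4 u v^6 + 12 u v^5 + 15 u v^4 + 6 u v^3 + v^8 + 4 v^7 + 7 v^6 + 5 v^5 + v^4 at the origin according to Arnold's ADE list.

D5

The Hessian of f at 0 is [[0, 0], [0, 0]] with rank 0, so corank 2. A Groebner basis of the Jacobian ideal J(f) in C{u,v} is {u*v^2, -u*v/3 + v^3, u^2 + 4*u*v/3}; counting standard monomials gives mu = 5. Corank 2; j^3 = u^2*(u + v) has shape L^2 M (L != M), so D-series; mu = 5 gives D_5.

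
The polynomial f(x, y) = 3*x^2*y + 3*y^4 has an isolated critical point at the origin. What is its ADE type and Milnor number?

Type D5, Milnor number mu = 5.

The Hessian of f at 0 is [[0, 0], [0, 0]] with rank 0, so corank 2. A Groebner basis of the Jacobian ideal J(f) in C{x,y} is {x^3, x^2/4 + y^3, x*y}; counting standard monomials gives mu = 5. Corank 2; j^3 = 3*x^2*y has shape L^2 M (L != M), so D-series; mu = 5 gives D_5.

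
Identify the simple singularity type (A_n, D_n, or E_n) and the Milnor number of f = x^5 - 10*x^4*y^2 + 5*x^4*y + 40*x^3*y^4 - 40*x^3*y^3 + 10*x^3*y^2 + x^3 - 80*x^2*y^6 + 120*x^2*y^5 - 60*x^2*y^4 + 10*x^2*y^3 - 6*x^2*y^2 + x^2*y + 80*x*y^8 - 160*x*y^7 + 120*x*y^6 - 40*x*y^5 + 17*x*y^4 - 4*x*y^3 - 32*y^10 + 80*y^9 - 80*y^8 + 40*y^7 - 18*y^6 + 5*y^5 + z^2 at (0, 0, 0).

Type D_{6}, Milnor number mu = 6.

The Hessian of f at 0 is [[0, 0, 0], [0, 0, 0], [0, 0, 2]] with rank 1, so corank 2. A Groebner basis of the Jacobian ideal J(f) in C{x,y,z} is {x^3, x^2*y, 2*x^2 + x*y^2, -5*x^2/2 - x*y/2 + y^3, z}; counting standard monomials gives mu = 6. Corank 2; j^3 = x^2*(x + y) has shape L^2 M (L != M), so D-series; mu = 6 gives D_6.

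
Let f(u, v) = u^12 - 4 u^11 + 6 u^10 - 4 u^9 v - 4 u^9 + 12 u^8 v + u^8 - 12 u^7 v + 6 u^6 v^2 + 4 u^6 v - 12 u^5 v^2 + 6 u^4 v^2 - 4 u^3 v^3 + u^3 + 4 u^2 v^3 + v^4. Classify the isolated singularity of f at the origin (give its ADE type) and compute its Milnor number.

The Hessian of f at 0 has rank 0. Corank 2; j^3 = u^3 is a perfect cube, so E-series; the 4-jet and mu = 6 give E_6.

Type E_{6}, Milnor number mu = 6.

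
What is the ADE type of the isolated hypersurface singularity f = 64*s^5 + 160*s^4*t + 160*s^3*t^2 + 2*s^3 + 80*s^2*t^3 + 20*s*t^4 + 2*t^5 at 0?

E8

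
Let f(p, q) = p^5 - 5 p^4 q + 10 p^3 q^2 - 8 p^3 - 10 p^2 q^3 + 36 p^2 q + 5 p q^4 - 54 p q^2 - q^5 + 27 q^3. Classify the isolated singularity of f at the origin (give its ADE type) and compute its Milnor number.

The Hessian of f at 0 has rank 0. Corank 2; j^3 = -(2*p - 3*q)^3 is a perfect cube, so E-series; the 5-jet and mu = 8 give E_8.

Type E_{8}, Milnor number mu = 8.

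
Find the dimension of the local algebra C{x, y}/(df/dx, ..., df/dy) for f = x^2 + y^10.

9

The Hessian of f at 0 has rank 1. Corank 1: A-series; mu = 9 gives A_9.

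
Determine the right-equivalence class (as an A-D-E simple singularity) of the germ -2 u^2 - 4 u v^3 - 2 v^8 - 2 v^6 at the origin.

A7

The Hessian of f at 0 has rank 1. Corank 1: A-series; mu = 7 gives A_7.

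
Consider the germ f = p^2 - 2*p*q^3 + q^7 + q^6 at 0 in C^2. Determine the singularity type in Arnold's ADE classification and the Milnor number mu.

Type A_{6}, Milnor number mu = 6.

The Hessian of f at 0 has rank 1. Corank 1: A-series; mu = 6 gives A_6.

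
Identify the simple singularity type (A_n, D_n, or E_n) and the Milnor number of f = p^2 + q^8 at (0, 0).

Type A_7, Milnor number mu = 7.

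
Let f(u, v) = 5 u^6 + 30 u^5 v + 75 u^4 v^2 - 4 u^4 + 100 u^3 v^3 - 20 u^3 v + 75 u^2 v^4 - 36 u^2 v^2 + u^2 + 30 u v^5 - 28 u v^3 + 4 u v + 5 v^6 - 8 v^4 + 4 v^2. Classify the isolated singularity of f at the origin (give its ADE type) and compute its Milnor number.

Type A5, Milnor number mu = 5.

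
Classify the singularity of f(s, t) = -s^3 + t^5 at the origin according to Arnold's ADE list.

E_8

The Hessian of f at 0 has rank 0. Corank 2; j^3 = -s^3 is a perfect cube, so E-series; the 5-jet and mu = 8 give E_8.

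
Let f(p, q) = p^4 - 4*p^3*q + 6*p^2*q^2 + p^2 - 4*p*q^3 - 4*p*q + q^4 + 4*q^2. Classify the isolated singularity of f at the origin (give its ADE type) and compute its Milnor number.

The Hessian of f at 0 has rank 1. Corank 1: A-series; mu = 3 gives A_3.

Type A3, Milnor number mu = 3.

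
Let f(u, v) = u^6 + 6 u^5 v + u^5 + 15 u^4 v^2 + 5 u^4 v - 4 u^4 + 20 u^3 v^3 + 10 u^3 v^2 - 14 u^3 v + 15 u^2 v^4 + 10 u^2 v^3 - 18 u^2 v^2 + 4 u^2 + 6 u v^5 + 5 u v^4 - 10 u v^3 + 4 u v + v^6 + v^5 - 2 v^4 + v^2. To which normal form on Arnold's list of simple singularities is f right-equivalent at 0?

The Hessian of f at 0 is [[8, 4], [4, 2]] with rank 1, so corank 1. A Groebner basis of the Jacobian ideal J(f) in C{u,v} is {-16*u + v^3 - 8*v, u^2 - v^2/4, u*v + v^2/2}; counting standard monomials gives mu = 4. Corank 1: A-series; mu = 4 gives A_4.

A4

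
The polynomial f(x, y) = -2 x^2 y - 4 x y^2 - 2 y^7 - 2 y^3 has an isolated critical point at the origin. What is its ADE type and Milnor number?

The Hessian of f at 0 has rank 0. Corank 2; j^3 = -2*y*(x + y)^2 has shape L^2 M (L != M), so D-series; mu = 8 gives D_8.

Type D_{8}, Milnor number mu = 8.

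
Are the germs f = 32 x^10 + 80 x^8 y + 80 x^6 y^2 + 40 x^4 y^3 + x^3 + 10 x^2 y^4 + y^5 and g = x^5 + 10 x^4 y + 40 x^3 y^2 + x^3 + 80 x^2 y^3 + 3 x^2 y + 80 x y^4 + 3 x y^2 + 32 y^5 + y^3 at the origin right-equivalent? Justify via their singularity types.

The Hessian of f at 0 is [[0, 0], [0, 0]] with rank 0, so corank 2. A Groebner basis of the Jacobian ideal J(f) in C{x,y} is {y^4, x^2}; counting standard monomials gives mu = 8. Corank 2; j^3 = x^3 is a perfect cube, so E-series; the 5-jet and mu = 8 give E_8. The Hessian of g at 0 is [[0, 0], [0, 0]] with rank 0, so corank 2. A Groebner basis of the Jacobian ideal J(g) in C{x,y} is {y^5, x*y^3 + 5*y^4/4, x^2 + 2*x*y + y^2}; counting standard monomials gives mu = 8. Corank 2; j^3 = (x + y)^3 is a perfect cube, so E-series; the 5-jet and mu = 8 give E_8. Both have type E_8, hence right-equivalent.

Yes.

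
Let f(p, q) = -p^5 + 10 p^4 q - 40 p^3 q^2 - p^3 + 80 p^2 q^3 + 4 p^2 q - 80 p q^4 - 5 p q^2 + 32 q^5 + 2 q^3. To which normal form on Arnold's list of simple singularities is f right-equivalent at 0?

The Hessian of f at 0 has rank 0. Corank 2; j^3 = -(p - 2*q)*(p - q)^2 has shape L^2 M (L != M), so D-series; mu = 6 gives D_6.

D_6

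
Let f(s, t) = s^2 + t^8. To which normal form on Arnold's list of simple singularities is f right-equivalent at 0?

A7

The Hessian of f at 0 has rank 1. Corank 1: A-series; mu = 7 gives A_7.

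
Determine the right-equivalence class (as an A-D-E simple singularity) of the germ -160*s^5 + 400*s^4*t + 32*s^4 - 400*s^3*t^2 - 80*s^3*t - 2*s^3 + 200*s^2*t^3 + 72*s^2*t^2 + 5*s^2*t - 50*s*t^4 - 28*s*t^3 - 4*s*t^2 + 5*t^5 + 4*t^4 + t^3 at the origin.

D_6

The Hessian of f at 0 is [[0, 0], [0, 0]] with rank 0, so corank 2. A Groebner basis of the Jacobian ideal J(f) in C{s,t} is {s^3 - 7*s^2 + 27*s*t/2 - 13*t^2/2, s^2*t - 9*s^2 + 35*s*t/2 - 17*t^2/2, -11*s^2 + s*t^2 + 43*s*t/2 - 21*t^2/2, -13*s^2 + 51*s*t/2 + t^3 - 25*t^2/2}; counting standard monomials gives mu = 6. Corank 2; j^3 = -(s - t)^2*(2*s - t) has shape L^2 M (L != M), so D-series; mu = 6 gives D_6.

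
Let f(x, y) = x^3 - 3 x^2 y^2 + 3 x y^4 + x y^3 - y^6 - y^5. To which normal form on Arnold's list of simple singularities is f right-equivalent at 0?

E_7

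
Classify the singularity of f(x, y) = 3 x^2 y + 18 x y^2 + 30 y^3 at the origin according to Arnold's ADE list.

The Hessian of f at 0 is [[0, 0], [0, 0]] with rank 0, so corank 2. A Groebner basis of the Jacobian ideal J(f) in C{x,y} is {y^3, x^2 - 6*y^2, x*y + 3*y^2}; counting standard monomials gives mu = 4. Corank 2; j^3 = 3*y*(x^2 + 6*x*y + 10*y^2) splits into three distinct lines over C (the quadratic factor has nonzero discriminant), so D_4.

D4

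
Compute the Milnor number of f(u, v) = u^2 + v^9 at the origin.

8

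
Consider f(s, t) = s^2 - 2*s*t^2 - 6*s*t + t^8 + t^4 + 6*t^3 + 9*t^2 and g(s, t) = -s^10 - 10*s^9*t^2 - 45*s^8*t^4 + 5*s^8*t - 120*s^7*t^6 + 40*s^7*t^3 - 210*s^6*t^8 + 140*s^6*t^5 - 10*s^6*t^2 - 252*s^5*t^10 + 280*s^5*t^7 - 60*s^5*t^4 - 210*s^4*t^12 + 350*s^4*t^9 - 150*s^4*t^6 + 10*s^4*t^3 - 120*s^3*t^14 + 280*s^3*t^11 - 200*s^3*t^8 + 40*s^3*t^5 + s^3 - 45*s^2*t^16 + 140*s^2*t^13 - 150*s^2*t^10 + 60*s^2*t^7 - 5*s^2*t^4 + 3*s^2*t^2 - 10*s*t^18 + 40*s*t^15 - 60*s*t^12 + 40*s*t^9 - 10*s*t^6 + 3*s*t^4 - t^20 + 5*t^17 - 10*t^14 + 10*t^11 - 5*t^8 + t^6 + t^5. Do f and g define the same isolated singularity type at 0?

No.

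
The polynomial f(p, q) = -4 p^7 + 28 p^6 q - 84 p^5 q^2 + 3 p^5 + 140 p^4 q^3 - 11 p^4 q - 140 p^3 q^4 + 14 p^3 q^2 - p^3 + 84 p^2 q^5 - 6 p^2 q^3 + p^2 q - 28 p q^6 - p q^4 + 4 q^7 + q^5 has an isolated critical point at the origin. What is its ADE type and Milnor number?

Type D6, Milnor number mu = 6.

The Hessian of f at 0 is [[0, 0], [0, 0]] with rank 0, so corank 2. A Groebner basis of the Jacobian ideal J(f) in C{p,q} is {p*q/7 + q^4, p*q^2, p^2 - 5*p*q/7}; counting standard monomials gives mu = 6. Corank 2; j^3 = -p^2*(p - q) has shape L^2 M (L != M), so D-series; mu = 6 gives D_6.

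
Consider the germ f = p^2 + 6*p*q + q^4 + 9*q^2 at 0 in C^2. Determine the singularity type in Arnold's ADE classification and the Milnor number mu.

Type A_3, Milnor number mu = 3.

The Hessian of f at 0 has rank 1. Corank 1: A-series; mu = 3 gives A_3.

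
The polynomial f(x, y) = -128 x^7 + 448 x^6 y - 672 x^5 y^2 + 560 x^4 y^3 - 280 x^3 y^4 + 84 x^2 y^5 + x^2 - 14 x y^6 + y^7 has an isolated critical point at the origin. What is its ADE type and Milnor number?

Type A6, Milnor number mu = 6.

The Hessian of f at 0 has rank 1. Corank 1: A-series; mu = 6 gives A_6.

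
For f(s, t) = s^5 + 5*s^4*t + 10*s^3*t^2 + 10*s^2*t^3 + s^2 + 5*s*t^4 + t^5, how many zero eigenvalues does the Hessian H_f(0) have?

Hessian at 0 has rank 1.

1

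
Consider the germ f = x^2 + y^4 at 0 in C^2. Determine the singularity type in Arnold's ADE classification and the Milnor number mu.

Type A_3, Milnor number mu = 3.

The Hessian of f at 0 is [[2, 0], [0, 0]] with rank 1, so corank 1. A Groebner basis of the Jacobian ideal J(f) in C{x,y} is {y^3, x}; counting standard monomials gives mu = 3. Corank 1: A-series; mu = 3 gives A_3.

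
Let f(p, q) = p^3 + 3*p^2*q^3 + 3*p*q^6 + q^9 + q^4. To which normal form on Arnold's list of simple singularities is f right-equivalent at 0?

The Hessian of f at 0 is [[0, 0], [0, 0]] with rank 0, so corank 2. A Groebner basis of the Jacobian ideal J(f) in C{p,q} is {q^3, p^2}; counting standard monomials gives mu = 6. Corank 2; j^3 = p^3 is a perfect cube, so E-series; the 4-jet and mu = 6 give E_6.

E6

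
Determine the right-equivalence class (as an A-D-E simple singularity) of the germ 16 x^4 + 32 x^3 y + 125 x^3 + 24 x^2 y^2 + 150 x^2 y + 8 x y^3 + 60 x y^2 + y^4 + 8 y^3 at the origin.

The Hessian of f at 0 has rank 0. Corank 2; j^3 = (5*x + 2*y)^3 is a perfect cube, so E-series; the 4-jet and mu = 6 give E_6.

E_{6}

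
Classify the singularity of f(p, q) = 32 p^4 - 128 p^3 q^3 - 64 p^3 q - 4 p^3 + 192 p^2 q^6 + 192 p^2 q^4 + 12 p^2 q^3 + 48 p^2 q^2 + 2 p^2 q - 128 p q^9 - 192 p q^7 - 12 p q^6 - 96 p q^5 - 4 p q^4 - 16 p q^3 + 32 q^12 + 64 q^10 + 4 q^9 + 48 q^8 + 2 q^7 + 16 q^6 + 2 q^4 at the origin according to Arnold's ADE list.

The Hessian of f at 0 is [[0, 0], [0, 0]] with rank 0, so corank 2. A Groebner basis of the Jacobian ideal J(f) in C{p,q} is {p*q^2, p*q/8 + q^3, p^2 - p*q/2}; counting standard monomials gives mu = 5. Corank 2; j^3 = -2*p^2*(2*p - q) has shape L^2 M (L != M), so D-series; mu = 5 gives D_5.

D5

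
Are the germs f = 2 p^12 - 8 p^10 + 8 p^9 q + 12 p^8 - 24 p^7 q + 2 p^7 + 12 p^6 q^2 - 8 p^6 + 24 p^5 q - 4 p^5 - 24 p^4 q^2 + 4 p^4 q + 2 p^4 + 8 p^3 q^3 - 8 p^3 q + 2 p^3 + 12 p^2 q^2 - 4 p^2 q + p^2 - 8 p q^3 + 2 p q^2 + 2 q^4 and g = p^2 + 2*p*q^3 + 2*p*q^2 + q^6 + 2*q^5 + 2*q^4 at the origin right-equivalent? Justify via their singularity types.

Yes.

The Hessian of f at 0 is [[2, 0], [0, 0]] with rank 1, so corank 1. A Groebner basis of the Jacobian ideal J(f) in C{p,q} is {p^2, p*q, p + q^2}; counting standard monomials gives mu = 3. Corank 1: A-series; mu = 3 gives A_3. The Hessian of g at 0 is [[2, 0], [0, 0]] with rank 1, so corank 1. A Groebner basis of the Jacobian ideal J(g) in C{p,q} is {p^2, p*q, p + q^2}; counting standard monomials gives mu = 3. Corank 1: A-series; mu = 3 gives A_3. Both have type A_3, hence right-equivalent.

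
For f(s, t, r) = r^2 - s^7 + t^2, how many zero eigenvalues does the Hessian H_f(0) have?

Hessian at 0 has rank 2.

1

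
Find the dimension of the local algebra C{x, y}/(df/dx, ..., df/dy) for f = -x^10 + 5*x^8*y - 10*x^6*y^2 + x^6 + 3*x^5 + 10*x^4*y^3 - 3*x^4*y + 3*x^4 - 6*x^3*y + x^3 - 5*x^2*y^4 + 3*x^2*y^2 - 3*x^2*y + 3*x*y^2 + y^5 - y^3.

The Hessian of f at 0 has rank 0. Corank 2; j^3 = (x - y)^3 is a perfect cube, so E-series; the 5-jet and mu = 8 give E_8.

8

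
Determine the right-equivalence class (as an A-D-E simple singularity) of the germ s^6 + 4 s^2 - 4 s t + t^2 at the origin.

A_{5}

The Hessian of f at 0 has rank 1. Corank 1: A-series; mu = 5 gives A_5.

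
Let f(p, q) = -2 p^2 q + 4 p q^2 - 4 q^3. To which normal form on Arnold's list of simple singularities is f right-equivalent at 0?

D4

The Hessian of f at 0 has rank 0. Corank 2; j^3 = -2*q*(p^2 - 2*p*q + 2*q^2) splits into three distinct lines over C (the quadratic factor has nonzero discriminant), so D_4.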